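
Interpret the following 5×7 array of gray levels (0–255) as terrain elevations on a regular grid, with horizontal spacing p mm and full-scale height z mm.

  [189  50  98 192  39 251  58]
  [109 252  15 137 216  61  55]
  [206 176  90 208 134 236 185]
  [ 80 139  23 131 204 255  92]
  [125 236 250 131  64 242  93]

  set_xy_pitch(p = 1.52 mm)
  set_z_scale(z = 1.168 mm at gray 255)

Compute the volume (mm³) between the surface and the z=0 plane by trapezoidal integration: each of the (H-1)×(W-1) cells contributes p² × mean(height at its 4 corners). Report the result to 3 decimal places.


37.391

height_mm = gray/255 × 1.168; cell vol = 1.52² × mean(4 corners)
unit = 1.52² × 1.168 / (4×255) = 0.00264563 mm³ per gray-sum
row 0: Σ corner-gray over 6 cells = 3033  → 8.0242
row 1: Σ corner-gray over 6 cells = 3605  → 9.5375
row 2: Σ corner-gray over 6 cells = 3755  → 9.9344
row 3: Σ corner-gray over 6 cells = 3740  → 9.8947
Σ rows: total corner-gray = 14133  → 37.3908 mm³


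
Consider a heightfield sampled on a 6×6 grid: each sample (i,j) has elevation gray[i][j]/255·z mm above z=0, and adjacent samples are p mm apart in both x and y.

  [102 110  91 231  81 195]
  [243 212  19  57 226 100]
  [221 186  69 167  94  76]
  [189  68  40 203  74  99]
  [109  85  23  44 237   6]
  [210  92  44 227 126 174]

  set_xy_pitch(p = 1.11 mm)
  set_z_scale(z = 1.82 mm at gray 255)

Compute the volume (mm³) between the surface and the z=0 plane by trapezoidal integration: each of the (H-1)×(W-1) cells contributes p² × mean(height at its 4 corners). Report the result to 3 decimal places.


26.353

height_mm = gray/255 × 1.82; cell vol = 1.11² × mean(4 corners)
unit = 1.11² × 1.82 / (4×255) = 0.00219845 mm³ per gray-sum
row 0: Σ corner-gray over 5 cells = 2694  → 5.9226
row 1: Σ corner-gray over 5 cells = 2700  → 5.9358
row 2: Σ corner-gray over 5 cells = 2387  → 5.2477
row 3: Σ corner-gray over 5 cells = 1951  → 4.2892
row 4: Σ corner-gray over 5 cells = 2255  → 4.9575
Σ rows: total corner-gray = 11987  → 26.3529 mm³


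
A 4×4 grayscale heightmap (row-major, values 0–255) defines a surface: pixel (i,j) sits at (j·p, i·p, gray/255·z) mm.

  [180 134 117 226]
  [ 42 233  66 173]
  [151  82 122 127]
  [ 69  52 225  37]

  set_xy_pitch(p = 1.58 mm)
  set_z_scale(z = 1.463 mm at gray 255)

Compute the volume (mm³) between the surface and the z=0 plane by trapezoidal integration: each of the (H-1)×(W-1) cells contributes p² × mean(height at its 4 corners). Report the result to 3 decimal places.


16.349

height_mm = gray/255 × 1.463; cell vol = 1.58² × mean(4 corners)
unit = 1.58² × 1.463 / (4×255) = 0.00358062 mm³ per gray-sum
row 0: Σ corner-gray over 3 cells = 1721  → 6.1622
row 1: Σ corner-gray over 3 cells = 1499  → 5.3674
row 2: Σ corner-gray over 3 cells = 1346  → 4.8195
Σ rows: total corner-gray = 4566  → 16.3491 mm³


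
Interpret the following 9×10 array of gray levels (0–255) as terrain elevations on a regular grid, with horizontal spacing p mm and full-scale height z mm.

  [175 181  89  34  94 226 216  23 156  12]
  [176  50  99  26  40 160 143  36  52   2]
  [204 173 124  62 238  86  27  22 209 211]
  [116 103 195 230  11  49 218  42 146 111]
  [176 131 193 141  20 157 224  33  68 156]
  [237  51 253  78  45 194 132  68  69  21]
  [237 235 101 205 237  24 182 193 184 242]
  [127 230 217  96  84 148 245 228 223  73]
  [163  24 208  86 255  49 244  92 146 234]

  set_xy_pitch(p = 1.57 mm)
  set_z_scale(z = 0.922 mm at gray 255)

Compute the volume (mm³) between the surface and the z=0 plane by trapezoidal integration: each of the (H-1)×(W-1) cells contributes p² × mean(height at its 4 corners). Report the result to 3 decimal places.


height_mm = gray/255 × 0.922; cell vol = 1.57² × mean(4 corners)
unit = 1.57² × 0.922 / (4×255) = 0.00222808 mm³ per gray-sum
row 0: Σ corner-gray over 9 cells = 3615  → 8.0545
row 1: Σ corner-gray over 9 cells = 3687  → 8.2149
row 2: Σ corner-gray over 9 cells = 4512  → 10.0531
row 3: Σ corner-gray over 9 cells = 4481  → 9.9840
row 4: Σ corner-gray over 9 cells = 4304  → 9.5896
row 5: Σ corner-gray over 9 cells = 5239  → 11.6729
row 6: Σ corner-gray over 9 cells = 6343  → 14.1327
row 7: Σ corner-gray over 9 cells = 5747  → 12.8048
Σ rows: total corner-gray = 37928  → 84.5065 mm³

84.506


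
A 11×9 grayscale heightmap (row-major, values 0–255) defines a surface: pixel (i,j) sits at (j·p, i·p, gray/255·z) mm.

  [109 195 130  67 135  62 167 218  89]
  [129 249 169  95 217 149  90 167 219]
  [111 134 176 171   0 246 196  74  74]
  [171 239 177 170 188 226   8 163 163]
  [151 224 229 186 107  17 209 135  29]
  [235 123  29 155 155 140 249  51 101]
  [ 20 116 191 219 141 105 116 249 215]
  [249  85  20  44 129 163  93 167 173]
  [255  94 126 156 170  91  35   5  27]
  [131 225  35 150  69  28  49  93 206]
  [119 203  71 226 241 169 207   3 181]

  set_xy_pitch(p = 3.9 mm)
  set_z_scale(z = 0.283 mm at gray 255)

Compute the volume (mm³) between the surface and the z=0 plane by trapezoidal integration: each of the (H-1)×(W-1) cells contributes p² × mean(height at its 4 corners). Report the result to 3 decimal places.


185.310

height_mm = gray/255 × 0.283; cell vol = 3.9² × mean(4 corners)
unit = 3.9² × 0.283 / (4×255) = 0.00422003 mm³ per gray-sum
row 0: Σ corner-gray over 8 cells = 4766  → 20.1127
row 1: Σ corner-gray over 8 cells = 4799  → 20.2519
row 2: Σ corner-gray over 8 cells = 4855  → 20.4882
row 3: Σ corner-gray over 8 cells = 5070  → 21.3955
row 4: Σ corner-gray over 8 cells = 4534  → 19.1336
row 5: Σ corner-gray over 8 cells = 4649  → 19.6189
row 6: Σ corner-gray over 8 cells = 4333  → 18.2854
row 7: Σ corner-gray over 8 cells = 3460  → 14.6013
row 8: Σ corner-gray over 8 cells = 3271  → 13.8037
row 9: Σ corner-gray over 8 cells = 4175  → 17.6186
Σ rows: total corner-gray = 43912  → 185.3099 mm³


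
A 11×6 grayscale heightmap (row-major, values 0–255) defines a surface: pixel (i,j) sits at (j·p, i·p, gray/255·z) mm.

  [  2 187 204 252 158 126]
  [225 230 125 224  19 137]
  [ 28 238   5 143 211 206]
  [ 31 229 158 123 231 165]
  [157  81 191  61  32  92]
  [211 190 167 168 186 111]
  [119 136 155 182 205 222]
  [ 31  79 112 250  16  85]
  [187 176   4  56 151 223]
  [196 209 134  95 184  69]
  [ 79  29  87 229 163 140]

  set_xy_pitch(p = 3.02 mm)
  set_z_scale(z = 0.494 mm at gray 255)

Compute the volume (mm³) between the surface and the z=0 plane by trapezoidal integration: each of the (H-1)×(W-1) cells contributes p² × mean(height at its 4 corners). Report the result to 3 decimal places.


height_mm = gray/255 × 0.494; cell vol = 3.02² × mean(4 corners)
unit = 3.02² × 0.494 / (4×255) = 0.00441713 mm³ per gray-sum
row 0: Σ corner-gray over 5 cells = 3288  → 14.5235
row 1: Σ corner-gray over 5 cells = 2986  → 13.1896
row 2: Σ corner-gray over 5 cells = 3106  → 13.7196
row 3: Σ corner-gray over 5 cells = 2657  → 11.7363
row 4: Σ corner-gray over 5 cells = 2723  → 12.0279
row 5: Σ corner-gray over 5 cells = 3441  → 15.1994
row 6: Σ corner-gray over 5 cells = 2727  → 12.0455
row 7: Σ corner-gray over 5 cells = 2214  → 9.7795
row 8: Σ corner-gray over 5 cells = 2693  → 11.8953
row 9: Σ corner-gray over 5 cells = 2744  → 12.1206
Σ rows: total corner-gray = 28579  → 126.2373 mm³

126.237


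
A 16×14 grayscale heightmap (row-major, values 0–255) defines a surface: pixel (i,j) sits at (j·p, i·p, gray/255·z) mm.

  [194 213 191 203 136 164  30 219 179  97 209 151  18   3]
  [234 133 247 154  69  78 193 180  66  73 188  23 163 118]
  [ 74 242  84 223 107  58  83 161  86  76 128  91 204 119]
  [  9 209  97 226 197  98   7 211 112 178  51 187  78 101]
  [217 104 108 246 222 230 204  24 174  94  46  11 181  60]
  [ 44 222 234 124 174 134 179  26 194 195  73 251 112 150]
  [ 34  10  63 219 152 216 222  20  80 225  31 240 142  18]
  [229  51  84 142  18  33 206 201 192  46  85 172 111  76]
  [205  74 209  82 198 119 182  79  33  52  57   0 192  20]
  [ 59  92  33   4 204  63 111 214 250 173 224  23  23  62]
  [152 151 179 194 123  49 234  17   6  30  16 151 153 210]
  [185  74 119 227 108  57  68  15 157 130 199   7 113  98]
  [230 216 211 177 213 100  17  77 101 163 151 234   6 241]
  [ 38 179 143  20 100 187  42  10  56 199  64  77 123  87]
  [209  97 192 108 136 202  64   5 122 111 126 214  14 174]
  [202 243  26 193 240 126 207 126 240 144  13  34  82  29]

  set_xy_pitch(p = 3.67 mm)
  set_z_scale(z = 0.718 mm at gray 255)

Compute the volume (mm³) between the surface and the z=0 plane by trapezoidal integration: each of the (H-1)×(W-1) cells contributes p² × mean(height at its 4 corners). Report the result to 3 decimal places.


height_mm = gray/255 × 0.718; cell vol = 3.67² × mean(4 corners)
unit = 3.67² × 0.718 / (4×255) = 0.00948105 mm³ per gray-sum
row 0: Σ corner-gray over 13 cells = 7303  → 69.2401
row 1: Σ corner-gray over 13 cells = 6765  → 64.1393
row 2: Σ corner-gray over 13 cells = 6691  → 63.4377
row 3: Σ corner-gray over 13 cells = 6977  → 66.1493
row 4: Σ corner-gray over 13 cells = 7595  → 72.0086
row 5: Σ corner-gray over 13 cells = 7322  → 69.4202
row 6: Σ corner-gray over 13 cells = 6279  → 59.5315
row 7: Σ corner-gray over 13 cells = 5766  → 54.6677
row 8: Σ corner-gray over 13 cells = 5728  → 54.3074
row 9: Σ corner-gray over 13 cells = 5917  → 56.0994
row 10: Σ corner-gray over 13 cells = 5799  → 54.9806
row 11: Σ corner-gray over 13 cells = 6634  → 62.8973
row 12: Σ corner-gray over 13 cells = 6328  → 59.9961
row 13: Σ corner-gray over 13 cells = 5690  → 53.9472
row 14: Σ corner-gray over 13 cells = 6744  → 63.9402
Σ rows: total corner-gray = 97538  → 924.7626 mm³

924.763


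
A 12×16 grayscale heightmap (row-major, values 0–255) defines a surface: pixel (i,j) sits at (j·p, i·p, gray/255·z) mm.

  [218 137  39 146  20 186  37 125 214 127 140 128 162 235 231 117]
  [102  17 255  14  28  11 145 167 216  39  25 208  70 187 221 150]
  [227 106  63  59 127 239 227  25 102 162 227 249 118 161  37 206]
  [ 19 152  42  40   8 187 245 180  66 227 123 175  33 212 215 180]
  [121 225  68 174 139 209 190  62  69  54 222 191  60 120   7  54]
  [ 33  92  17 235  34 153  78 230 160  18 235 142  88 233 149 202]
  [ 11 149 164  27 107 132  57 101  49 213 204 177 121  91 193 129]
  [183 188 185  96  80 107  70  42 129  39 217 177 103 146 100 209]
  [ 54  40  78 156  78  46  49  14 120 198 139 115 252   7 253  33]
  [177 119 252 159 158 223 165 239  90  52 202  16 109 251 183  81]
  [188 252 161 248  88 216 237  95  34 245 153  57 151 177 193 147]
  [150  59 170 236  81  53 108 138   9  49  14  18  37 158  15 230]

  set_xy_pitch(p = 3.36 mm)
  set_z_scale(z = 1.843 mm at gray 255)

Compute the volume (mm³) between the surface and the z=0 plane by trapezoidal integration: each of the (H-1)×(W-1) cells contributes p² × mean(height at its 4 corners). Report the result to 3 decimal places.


height_mm = gray/255 × 1.843; cell vol = 3.36² × mean(4 corners)
unit = 3.36² × 1.843 / (4×255) = 0.0203988 mm³ per gray-sum
row 0: Σ corner-gray over 15 cells = 7647  → 155.9893
row 1: Σ corner-gray over 15 cells = 7695  → 156.9684
row 2: Σ corner-gray over 15 cells = 8246  → 168.2082
row 3: Σ corner-gray over 15 cells = 7764  → 158.3760
row 4: Σ corner-gray over 15 cells = 7718  → 157.4376
row 5: Σ corner-gray over 15 cells = 7673  → 156.5197
row 6: Σ corner-gray over 15 cells = 7460  → 152.1747
row 7: Σ corner-gray over 15 cells = 6927  → 141.3022
row 8: Σ corner-gray over 15 cells = 7871  → 160.5586
row 9: Σ corner-gray over 15 cells = 9643  → 196.7052
row 10: Σ corner-gray over 15 cells = 7619  → 155.4181
Σ rows: total corner-gray = 86263  → 1759.6580 mm³

1759.658


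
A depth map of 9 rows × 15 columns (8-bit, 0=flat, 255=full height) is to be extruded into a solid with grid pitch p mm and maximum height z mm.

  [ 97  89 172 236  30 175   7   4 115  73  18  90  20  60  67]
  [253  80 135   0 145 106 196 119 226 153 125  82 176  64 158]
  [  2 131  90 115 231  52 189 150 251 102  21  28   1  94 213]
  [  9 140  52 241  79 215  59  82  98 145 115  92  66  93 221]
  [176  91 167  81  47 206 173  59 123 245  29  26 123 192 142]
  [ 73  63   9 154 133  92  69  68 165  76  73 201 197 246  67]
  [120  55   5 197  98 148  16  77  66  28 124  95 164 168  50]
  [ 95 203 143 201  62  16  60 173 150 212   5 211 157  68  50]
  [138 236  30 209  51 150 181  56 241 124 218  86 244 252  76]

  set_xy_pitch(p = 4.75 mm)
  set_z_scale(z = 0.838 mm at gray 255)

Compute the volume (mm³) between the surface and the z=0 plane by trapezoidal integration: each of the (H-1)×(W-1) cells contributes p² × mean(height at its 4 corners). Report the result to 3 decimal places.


height_mm = gray/255 × 0.838; cell vol = 4.75² × mean(4 corners)
unit = 4.75² × 0.838 / (4×255) = 0.0185366 mm³ per gray-sum
row 0: Σ corner-gray over 14 cells = 5967  → 110.6081
row 1: Σ corner-gray over 14 cells = 6750  → 125.1223
row 2: Σ corner-gray over 14 cells = 6309  → 116.9477
row 3: Σ corner-gray over 14 cells = 6626  → 122.8238
row 4: Σ corner-gray over 14 cells = 6674  → 123.7135
row 5: Σ corner-gray over 14 cells = 5884  → 109.0696
row 6: Σ corner-gray over 14 cells = 6119  → 113.4257
row 7: Σ corner-gray over 14 cells = 7837  → 145.2717
Σ rows: total corner-gray = 52166  → 966.9825 mm³

966.982


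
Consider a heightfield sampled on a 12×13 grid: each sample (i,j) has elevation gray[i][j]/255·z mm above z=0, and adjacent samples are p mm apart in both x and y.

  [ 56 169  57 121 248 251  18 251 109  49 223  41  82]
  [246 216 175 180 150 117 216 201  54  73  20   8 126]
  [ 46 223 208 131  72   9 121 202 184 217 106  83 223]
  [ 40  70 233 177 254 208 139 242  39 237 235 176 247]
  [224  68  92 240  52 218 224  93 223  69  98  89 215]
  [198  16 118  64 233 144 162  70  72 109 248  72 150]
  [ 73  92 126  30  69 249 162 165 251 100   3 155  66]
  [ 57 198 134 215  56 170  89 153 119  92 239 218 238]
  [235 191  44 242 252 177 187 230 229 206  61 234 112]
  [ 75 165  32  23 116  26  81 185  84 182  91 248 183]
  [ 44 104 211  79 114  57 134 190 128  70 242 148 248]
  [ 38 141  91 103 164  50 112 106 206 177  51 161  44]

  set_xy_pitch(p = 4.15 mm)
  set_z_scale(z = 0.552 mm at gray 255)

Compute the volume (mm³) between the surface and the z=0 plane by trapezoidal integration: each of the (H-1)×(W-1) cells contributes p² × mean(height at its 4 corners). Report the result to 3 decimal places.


694.389

height_mm = gray/255 × 0.552; cell vol = 4.15² × mean(4 corners)
unit = 4.15² × 0.552 / (4×255) = 0.00932041 mm³ per gray-sum
row 0: Σ corner-gray over 12 cells = 6404  → 59.6879
row 1: Σ corner-gray over 12 cells = 6573  → 61.2631
row 2: Σ corner-gray over 12 cells = 7688  → 71.6553
row 3: Σ corner-gray over 12 cells = 7678  → 71.5621
row 4: Σ corner-gray over 12 cells = 6335  → 59.0448
row 5: Σ corner-gray over 12 cells = 5907  → 55.0557
row 6: Σ corner-gray over 12 cells = 6604  → 61.5520
row 7: Σ corner-gray over 12 cells = 8114  → 75.6258
row 8: Σ corner-gray over 12 cells = 7177  → 66.8926
row 9: Σ corner-gray over 12 cells = 5970  → 55.6429
row 10: Σ corner-gray over 12 cells = 6052  → 56.4071
Σ rows: total corner-gray = 74502  → 694.3893 mm³


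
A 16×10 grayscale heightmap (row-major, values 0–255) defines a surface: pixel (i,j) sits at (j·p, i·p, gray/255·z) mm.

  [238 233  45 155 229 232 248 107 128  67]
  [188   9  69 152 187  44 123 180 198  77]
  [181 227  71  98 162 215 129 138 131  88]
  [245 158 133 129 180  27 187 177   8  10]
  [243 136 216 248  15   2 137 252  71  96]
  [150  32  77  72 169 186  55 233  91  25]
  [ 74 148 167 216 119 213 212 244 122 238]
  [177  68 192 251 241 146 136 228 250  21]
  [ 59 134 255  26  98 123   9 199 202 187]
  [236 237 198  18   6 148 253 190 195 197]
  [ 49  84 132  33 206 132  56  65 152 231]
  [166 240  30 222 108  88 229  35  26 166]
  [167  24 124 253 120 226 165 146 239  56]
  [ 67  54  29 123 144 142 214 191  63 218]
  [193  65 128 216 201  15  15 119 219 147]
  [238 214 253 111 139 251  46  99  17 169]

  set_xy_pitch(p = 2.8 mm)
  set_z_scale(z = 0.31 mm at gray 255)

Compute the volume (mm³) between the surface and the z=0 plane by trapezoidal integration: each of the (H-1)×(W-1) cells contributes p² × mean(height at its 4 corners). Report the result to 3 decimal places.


height_mm = gray/255 × 0.31; cell vol = 2.8² × mean(4 corners)
unit = 2.8² × 0.31 / (4×255) = 0.00238275 mm³ per gray-sum
row 0: Σ corner-gray over 9 cells = 5248  → 12.5046
row 1: Σ corner-gray over 9 cells = 4800  → 11.4372
row 2: Σ corner-gray over 9 cells = 4864  → 11.5897
row 3: Σ corner-gray over 9 cells = 4746  → 11.3085
row 4: Σ corner-gray over 9 cells = 4498  → 10.7176
row 5: Σ corner-gray over 9 cells = 5199  → 12.3879
row 6: Σ corner-gray over 9 cells = 6416  → 15.2877
row 7: Σ corner-gray over 9 cells = 5560  → 13.2481
row 8: Σ corner-gray over 9 cells = 5261  → 12.5356
row 9: Σ corner-gray over 9 cells = 4923  → 11.7303
row 10: Σ corner-gray over 9 cells = 4288  → 10.2172
row 11: Σ corner-gray over 9 cells = 5105  → 12.1639
row 12: Σ corner-gray over 9 cells = 5022  → 11.9661
row 13: Σ corner-gray over 9 cells = 4501  → 10.7247
row 14: Σ corner-gray over 9 cells = 4963  → 11.8256
Σ rows: total corner-gray = 75394  → 179.6447 mm³

179.645


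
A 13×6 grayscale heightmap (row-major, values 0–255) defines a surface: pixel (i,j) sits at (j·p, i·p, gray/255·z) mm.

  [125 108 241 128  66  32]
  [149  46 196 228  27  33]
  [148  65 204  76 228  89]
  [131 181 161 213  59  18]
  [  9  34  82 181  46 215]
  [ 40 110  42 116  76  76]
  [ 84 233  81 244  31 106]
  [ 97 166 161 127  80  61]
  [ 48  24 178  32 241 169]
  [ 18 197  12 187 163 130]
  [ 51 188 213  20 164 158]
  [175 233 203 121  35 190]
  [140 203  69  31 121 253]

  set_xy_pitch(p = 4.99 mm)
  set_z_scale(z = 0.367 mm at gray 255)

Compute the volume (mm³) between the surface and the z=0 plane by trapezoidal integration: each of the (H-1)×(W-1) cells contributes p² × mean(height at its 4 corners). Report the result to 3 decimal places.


height_mm = gray/255 × 0.367; cell vol = 4.99² × mean(4 corners)
unit = 4.99² × 0.367 / (4×255) = 0.00895915 mm³ per gray-sum
row 0: Σ corner-gray over 5 cells = 2419  → 21.6722
row 1: Σ corner-gray over 5 cells = 2559  → 22.9265
row 2: Σ corner-gray over 5 cells = 2760  → 24.7273
row 3: Σ corner-gray over 5 cells = 2287  → 20.4896
row 4: Σ corner-gray over 5 cells = 1714  → 15.3560
row 5: Σ corner-gray over 5 cells = 2172  → 19.4593
row 6: Σ corner-gray over 5 cells = 2594  → 23.2400
row 7: Σ corner-gray over 5 cells = 2393  → 21.4393
row 8: Σ corner-gray over 5 cells = 2433  → 21.7976
row 9: Σ corner-gray over 5 cells = 2645  → 23.6970
row 10: Σ corner-gray over 5 cells = 2928  → 26.2324
row 11: Σ corner-gray over 5 cells = 2790  → 24.9960
Σ rows: total corner-gray = 29694  → 266.0331 mm³

266.033


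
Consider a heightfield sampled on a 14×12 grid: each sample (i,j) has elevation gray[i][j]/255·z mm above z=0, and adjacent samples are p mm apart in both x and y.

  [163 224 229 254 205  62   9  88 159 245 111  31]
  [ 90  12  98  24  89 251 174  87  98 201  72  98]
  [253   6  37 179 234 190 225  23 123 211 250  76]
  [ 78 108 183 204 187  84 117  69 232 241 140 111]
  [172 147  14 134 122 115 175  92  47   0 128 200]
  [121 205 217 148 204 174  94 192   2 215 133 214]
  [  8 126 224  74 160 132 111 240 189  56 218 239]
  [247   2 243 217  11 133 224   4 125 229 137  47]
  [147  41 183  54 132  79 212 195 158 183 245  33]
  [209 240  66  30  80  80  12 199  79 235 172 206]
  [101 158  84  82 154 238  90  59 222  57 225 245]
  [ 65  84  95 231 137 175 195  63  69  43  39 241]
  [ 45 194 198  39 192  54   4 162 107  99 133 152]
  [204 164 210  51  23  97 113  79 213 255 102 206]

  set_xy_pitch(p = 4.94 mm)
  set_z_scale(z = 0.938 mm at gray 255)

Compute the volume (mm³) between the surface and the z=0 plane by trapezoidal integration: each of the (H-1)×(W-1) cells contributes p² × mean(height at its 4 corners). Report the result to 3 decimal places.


height_mm = gray/255 × 0.938; cell vol = 4.94² × mean(4 corners)
unit = 4.94² × 0.938 / (4×255) = 0.0224417 mm³ per gray-sum
row 0: Σ corner-gray over 11 cells = 5766  → 129.3991
row 1: Σ corner-gray over 11 cells = 5685  → 127.5813
row 2: Σ corner-gray over 11 cells = 6604  → 148.2053
row 3: Σ corner-gray over 11 cells = 5639  → 126.5490
row 4: Σ corner-gray over 11 cells = 5823  → 130.6783
row 5: Σ corner-gray over 11 cells = 6810  → 152.8283
row 6: Σ corner-gray over 11 cells = 6251  → 140.2833
row 7: Σ corner-gray over 11 cells = 6088  → 136.6253
row 8: Σ corner-gray over 11 cells = 5945  → 133.4162
row 9: Σ corner-gray over 11 cells = 5885  → 132.0697
row 10: Σ corner-gray over 11 cells = 5652  → 126.8407
row 11: Σ corner-gray over 11 cells = 5129  → 115.1037
row 12: Σ corner-gray over 11 cells = 5585  → 125.3371
Σ rows: total corner-gray = 76862  → 1724.9172 mm³

1724.917


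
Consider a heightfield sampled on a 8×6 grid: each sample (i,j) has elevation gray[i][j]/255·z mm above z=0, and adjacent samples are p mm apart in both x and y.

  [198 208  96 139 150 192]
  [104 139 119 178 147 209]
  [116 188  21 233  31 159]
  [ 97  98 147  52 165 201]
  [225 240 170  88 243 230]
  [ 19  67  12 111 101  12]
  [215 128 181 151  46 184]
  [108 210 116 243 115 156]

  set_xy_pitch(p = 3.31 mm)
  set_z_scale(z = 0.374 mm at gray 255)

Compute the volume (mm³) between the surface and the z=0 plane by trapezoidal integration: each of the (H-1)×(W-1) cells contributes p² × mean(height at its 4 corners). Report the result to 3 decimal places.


76.223

height_mm = gray/255 × 0.374; cell vol = 3.31² × mean(4 corners)
unit = 3.31² × 0.374 / (4×255) = 0.00401724 mm³ per gray-sum
row 0: Σ corner-gray over 5 cells = 3055  → 12.2727
row 1: Σ corner-gray over 5 cells = 2700  → 10.8465
row 2: Σ corner-gray over 5 cells = 2443  → 9.8141
row 3: Σ corner-gray over 5 cells = 3159  → 12.6905
row 4: Σ corner-gray over 5 cells = 2550  → 10.2440
row 5: Σ corner-gray over 5 cells = 2024  → 8.1309
row 6: Σ corner-gray over 5 cells = 3043  → 12.2245
Σ rows: total corner-gray = 18974  → 76.2230 mm³


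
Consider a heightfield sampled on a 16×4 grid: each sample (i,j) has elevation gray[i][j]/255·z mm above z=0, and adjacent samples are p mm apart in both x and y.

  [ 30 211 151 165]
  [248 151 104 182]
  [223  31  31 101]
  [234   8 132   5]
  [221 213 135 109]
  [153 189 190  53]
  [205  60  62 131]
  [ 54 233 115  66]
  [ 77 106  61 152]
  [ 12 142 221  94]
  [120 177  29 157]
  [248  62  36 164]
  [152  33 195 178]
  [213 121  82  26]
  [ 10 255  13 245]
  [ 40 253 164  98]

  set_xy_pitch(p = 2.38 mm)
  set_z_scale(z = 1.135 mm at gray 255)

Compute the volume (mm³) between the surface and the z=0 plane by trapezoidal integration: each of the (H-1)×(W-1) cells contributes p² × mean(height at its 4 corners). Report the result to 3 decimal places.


140.589

height_mm = gray/255 × 1.135; cell vol = 2.38² × mean(4 corners)
unit = 2.38² × 1.135 / (4×255) = 0.00630303 mm³ per gray-sum
row 0: Σ corner-gray over 3 cells = 1859  → 11.7173
row 1: Σ corner-gray over 3 cells = 1388  → 8.7486
row 2: Σ corner-gray over 3 cells = 967  → 6.0950
row 3: Σ corner-gray over 3 cells = 1545  → 9.7382
row 4: Σ corner-gray over 3 cells = 1990  → 12.5430
row 5: Σ corner-gray over 3 cells = 1544  → 9.7319
row 6: Σ corner-gray over 3 cells = 1396  → 8.7990
row 7: Σ corner-gray over 3 cells = 1379  → 8.6919
row 8: Σ corner-gray over 3 cells = 1395  → 8.7927
row 9: Σ corner-gray over 3 cells = 1521  → 9.5869
row 10: Σ corner-gray over 3 cells = 1297  → 8.1750
row 11: Σ corner-gray over 3 cells = 1394  → 8.7864
row 12: Σ corner-gray over 3 cells = 1431  → 9.0196
row 13: Σ corner-gray over 3 cells = 1436  → 9.0512
row 14: Σ corner-gray over 3 cells = 1763  → 11.1122
Σ rows: total corner-gray = 22305  → 140.5892 mm³


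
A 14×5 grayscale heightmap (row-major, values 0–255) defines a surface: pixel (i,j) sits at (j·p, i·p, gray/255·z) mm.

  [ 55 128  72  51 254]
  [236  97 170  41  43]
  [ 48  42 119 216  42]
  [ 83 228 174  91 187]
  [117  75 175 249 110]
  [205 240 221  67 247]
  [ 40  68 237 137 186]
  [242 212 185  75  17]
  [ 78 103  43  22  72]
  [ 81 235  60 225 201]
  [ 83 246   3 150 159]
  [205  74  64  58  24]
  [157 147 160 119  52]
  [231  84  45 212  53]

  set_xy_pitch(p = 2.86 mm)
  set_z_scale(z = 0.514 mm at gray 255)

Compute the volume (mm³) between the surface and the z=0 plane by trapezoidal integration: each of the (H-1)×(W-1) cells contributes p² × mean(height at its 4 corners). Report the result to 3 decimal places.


height_mm = gray/255 × 0.514; cell vol = 2.86² × mean(4 corners)
unit = 2.86² × 0.514 / (4×255) = 0.00412188 mm³ per gray-sum
row 0: Σ corner-gray over 4 cells = 1706  → 7.0319
row 1: Σ corner-gray over 4 cells = 1739  → 7.1679
row 2: Σ corner-gray over 4 cells = 2100  → 8.6559
row 3: Σ corner-gray over 4 cells = 2481  → 10.2264
row 4: Σ corner-gray over 4 cells = 2733  → 11.2651
row 5: Σ corner-gray over 4 cells = 2618  → 10.7911
row 6: Σ corner-gray over 4 cells = 2313  → 9.5339
row 7: Σ corner-gray over 4 cells = 1689  → 6.9619
row 8: Σ corner-gray over 4 cells = 1808  → 7.4524
row 9: Σ corner-gray over 4 cells = 2362  → 9.7359
row 10: Σ corner-gray over 4 cells = 1661  → 6.8464
row 11: Σ corner-gray over 4 cells = 1682  → 6.9330
row 12: Σ corner-gray over 4 cells = 2027  → 8.3550
Σ rows: total corner-gray = 26919  → 110.9568 mm³

110.957


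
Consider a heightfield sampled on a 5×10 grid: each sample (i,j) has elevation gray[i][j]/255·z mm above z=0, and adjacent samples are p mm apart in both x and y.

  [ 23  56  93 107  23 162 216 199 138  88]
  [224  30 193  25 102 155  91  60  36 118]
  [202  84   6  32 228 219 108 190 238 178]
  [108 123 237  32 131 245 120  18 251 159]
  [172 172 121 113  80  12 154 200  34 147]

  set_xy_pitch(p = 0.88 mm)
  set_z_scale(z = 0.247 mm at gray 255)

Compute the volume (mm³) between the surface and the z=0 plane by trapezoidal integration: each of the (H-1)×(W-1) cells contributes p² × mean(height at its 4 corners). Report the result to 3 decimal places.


height_mm = gray/255 × 0.247; cell vol = 0.88² × mean(4 corners)
unit = 0.88² × 0.247 / (4×255) = 0.000187526 mm³ per gray-sum
row 0: Σ corner-gray over 9 cells = 3825  → 0.7173
row 1: Σ corner-gray over 9 cells = 4316  → 0.8094
row 2: Σ corner-gray over 9 cells = 5171  → 0.9697
row 3: Σ corner-gray over 9 cells = 4672  → 0.8761
Σ rows: total corner-gray = 17984  → 3.3725 mm³

3.372


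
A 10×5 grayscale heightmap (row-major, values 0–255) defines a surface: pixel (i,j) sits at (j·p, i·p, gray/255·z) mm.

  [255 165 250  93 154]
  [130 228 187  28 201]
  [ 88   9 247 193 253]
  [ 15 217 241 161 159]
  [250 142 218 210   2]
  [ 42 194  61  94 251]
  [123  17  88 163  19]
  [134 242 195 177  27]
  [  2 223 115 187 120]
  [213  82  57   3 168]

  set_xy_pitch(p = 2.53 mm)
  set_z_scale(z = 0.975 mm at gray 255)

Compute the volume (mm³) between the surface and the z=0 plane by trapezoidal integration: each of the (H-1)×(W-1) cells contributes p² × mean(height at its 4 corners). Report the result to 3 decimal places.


height_mm = gray/255 × 0.975; cell vol = 2.53² × mean(4 corners)
unit = 2.53² × 0.975 / (4×255) = 0.00611851 mm³ per gray-sum
row 0: Σ corner-gray over 4 cells = 2642  → 16.1651
row 1: Σ corner-gray over 4 cells = 2456  → 15.0271
row 2: Σ corner-gray over 4 cells = 2651  → 16.2202
row 3: Σ corner-gray over 4 cells = 2804  → 17.1563
row 4: Σ corner-gray over 4 cells = 2383  → 14.5804
row 5: Σ corner-gray over 4 cells = 1669  → 10.2118
row 6: Σ corner-gray over 4 cells = 2067  → 12.6470
row 7: Σ corner-gray over 4 cells = 2561  → 15.6695
row 8: Σ corner-gray over 4 cells = 1837  → 11.2397
Σ rows: total corner-gray = 21070  → 128.9169 mm³

128.917


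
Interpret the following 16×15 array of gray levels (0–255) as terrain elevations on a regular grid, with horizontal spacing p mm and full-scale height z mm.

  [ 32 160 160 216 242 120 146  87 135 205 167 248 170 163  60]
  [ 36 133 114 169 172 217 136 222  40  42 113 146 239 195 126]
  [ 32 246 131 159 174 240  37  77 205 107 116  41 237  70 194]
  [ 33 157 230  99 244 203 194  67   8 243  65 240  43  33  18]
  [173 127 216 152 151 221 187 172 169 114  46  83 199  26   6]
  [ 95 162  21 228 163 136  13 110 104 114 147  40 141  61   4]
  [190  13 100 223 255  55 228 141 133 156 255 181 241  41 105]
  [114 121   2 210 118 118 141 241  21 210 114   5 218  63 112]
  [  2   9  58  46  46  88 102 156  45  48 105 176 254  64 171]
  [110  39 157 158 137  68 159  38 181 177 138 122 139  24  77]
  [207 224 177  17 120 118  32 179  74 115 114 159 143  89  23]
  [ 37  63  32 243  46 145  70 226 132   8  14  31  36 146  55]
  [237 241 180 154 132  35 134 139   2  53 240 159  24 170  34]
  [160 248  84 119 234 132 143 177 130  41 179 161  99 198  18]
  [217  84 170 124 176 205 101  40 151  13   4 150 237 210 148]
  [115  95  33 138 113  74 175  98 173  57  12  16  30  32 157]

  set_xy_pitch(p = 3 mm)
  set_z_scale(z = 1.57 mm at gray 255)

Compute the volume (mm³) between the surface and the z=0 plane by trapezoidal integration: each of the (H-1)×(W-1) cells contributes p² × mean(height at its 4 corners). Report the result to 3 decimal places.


1460.737

height_mm = gray/255 × 1.57; cell vol = 3² × mean(4 corners)
unit = 3² × 1.57 / (4×255) = 0.0138529 mm³ per gray-sum
row 0: Σ corner-gray over 14 cells = 8568  → 118.6920
row 1: Σ corner-gray over 14 cells = 7944  → 110.0478
row 2: Σ corner-gray over 14 cells = 7609  → 105.4070
row 3: Σ corner-gray over 14 cells = 7608  → 105.3932
row 4: Σ corner-gray over 14 cells = 6884  → 95.3636
row 5: Σ corner-gray over 14 cells = 7318  → 101.3758
row 6: Σ corner-gray over 14 cells = 7729  → 107.0694
row 7: Σ corner-gray over 14 cells = 5957  → 82.5220
row 8: Σ corner-gray over 14 cells = 5828  → 80.7349
row 9: Σ corner-gray over 14 cells = 6613  → 91.6095
row 10: Σ corner-gray over 14 cells = 5828  → 80.7349
row 11: Σ corner-gray over 14 cells = 6073  → 84.1289
row 12: Σ corner-gray over 14 cells = 7665  → 106.1828
row 13: Σ corner-gray over 14 cells = 7763  → 107.5404
row 14: Σ corner-gray over 14 cells = 6059  → 83.9350
Σ rows: total corner-gray = 105446  → 1460.7372 mm³


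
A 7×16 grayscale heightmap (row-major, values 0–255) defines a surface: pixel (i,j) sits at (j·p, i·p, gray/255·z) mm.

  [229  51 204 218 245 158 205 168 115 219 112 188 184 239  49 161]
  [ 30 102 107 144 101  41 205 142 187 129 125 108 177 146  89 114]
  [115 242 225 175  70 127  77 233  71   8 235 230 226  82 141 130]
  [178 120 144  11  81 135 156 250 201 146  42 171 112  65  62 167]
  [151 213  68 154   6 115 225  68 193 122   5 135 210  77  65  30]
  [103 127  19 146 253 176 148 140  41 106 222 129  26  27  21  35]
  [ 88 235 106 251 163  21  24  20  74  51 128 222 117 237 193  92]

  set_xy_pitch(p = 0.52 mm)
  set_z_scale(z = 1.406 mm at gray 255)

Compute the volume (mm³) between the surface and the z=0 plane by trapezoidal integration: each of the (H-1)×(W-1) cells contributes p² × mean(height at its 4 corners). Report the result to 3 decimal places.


17.362

height_mm = gray/255 × 1.406; cell vol = 0.52² × mean(4 corners)
unit = 0.52² × 1.406 / (4×255) = 0.000372728 mm³ per gray-sum
row 0: Σ corner-gray over 15 cells = 8850  → 3.2986
row 1: Σ corner-gray over 15 cells = 8279  → 3.0858
row 2: Σ corner-gray over 15 cells = 8266  → 3.0810
row 3: Σ corner-gray over 15 cells = 7230  → 2.6948
row 4: Σ corner-gray over 15 cells = 6793  → 2.5319
row 5: Σ corner-gray over 15 cells = 7164  → 2.6702
Σ rows: total corner-gray = 46582  → 17.3624 mm³


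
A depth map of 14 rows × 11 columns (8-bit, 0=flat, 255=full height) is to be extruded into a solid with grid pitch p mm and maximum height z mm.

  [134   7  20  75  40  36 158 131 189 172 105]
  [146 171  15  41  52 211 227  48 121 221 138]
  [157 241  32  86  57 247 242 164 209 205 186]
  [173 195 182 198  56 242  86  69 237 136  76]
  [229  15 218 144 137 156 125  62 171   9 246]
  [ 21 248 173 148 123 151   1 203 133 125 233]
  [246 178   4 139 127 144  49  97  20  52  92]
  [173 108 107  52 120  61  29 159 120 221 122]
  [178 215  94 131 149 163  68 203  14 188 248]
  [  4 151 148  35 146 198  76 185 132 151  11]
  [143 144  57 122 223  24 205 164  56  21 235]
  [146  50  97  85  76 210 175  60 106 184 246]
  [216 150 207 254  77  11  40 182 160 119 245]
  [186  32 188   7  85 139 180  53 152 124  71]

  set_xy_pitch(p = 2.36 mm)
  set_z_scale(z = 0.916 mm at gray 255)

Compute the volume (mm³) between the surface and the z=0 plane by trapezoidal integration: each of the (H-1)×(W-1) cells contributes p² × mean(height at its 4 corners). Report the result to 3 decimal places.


height_mm = gray/255 × 0.916; cell vol = 2.36² × mean(4 corners)
unit = 2.36² × 0.916 / (4×255) = 0.00500172 mm³ per gray-sum
row 0: Σ corner-gray over 10 cells = 4393  → 21.9726
row 1: Σ corner-gray over 10 cells = 5807  → 29.0450
row 2: Σ corner-gray over 10 cells = 6360  → 31.8109
row 3: Σ corner-gray over 10 cells = 5600  → 28.0096
row 4: Σ corner-gray over 10 cells = 5413  → 27.0743
row 5: Σ corner-gray over 10 cells = 4822  → 24.1183
row 6: Σ corner-gray over 10 cells = 4207  → 21.0422
row 7: Σ corner-gray over 10 cells = 5125  → 25.6338
row 8: Σ corner-gray over 10 cells = 5335  → 26.6842
row 9: Σ corner-gray over 10 cells = 4869  → 24.3534
row 10: Σ corner-gray over 10 cells = 4888  → 24.4484
row 11: Σ corner-gray over 10 cells = 5339  → 26.7042
row 12: Σ corner-gray over 10 cells = 5038  → 25.1987
Σ rows: total corner-gray = 67196  → 336.0955 mm³

336.096


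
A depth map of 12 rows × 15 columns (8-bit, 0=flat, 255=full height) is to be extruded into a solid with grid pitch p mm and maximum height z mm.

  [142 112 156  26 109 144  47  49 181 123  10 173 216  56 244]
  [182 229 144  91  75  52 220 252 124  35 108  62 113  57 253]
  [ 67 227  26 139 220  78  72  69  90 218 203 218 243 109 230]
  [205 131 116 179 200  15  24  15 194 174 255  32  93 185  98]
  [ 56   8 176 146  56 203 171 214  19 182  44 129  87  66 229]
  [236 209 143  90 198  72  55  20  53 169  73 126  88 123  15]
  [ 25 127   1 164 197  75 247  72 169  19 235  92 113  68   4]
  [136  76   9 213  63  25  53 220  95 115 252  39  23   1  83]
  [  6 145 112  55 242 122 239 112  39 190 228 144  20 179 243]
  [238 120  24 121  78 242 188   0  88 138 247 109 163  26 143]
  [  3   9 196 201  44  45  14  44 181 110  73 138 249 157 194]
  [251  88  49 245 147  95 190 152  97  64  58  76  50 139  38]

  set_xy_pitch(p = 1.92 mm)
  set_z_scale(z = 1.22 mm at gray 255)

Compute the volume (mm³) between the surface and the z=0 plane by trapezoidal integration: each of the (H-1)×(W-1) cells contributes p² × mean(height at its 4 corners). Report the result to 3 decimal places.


326.631

height_mm = gray/255 × 1.22; cell vol = 1.92² × mean(4 corners)
unit = 1.92² × 1.22 / (4×255) = 0.00440922 mm³ per gray-sum
row 0: Σ corner-gray over 14 cells = 6749  → 29.7578
row 1: Σ corner-gray over 14 cells = 7680  → 33.8628
row 2: Σ corner-gray over 14 cells = 7650  → 33.7306
row 3: Σ corner-gray over 14 cells = 6816  → 30.0533
row 4: Σ corner-gray over 14 cells = 6376  → 28.1132
row 5: Σ corner-gray over 14 cells = 6276  → 27.6723
row 6: Σ corner-gray over 14 cells = 5774  → 25.4589
row 7: Σ corner-gray over 14 cells = 6490  → 28.6159
row 8: Σ corner-gray over 14 cells = 7372  → 32.5048
row 9: Σ corner-gray over 14 cells = 6588  → 29.0480
row 10: Σ corner-gray over 14 cells = 6308  → 27.8134
Σ rows: total corner-gray = 74079  → 326.6309 mm³


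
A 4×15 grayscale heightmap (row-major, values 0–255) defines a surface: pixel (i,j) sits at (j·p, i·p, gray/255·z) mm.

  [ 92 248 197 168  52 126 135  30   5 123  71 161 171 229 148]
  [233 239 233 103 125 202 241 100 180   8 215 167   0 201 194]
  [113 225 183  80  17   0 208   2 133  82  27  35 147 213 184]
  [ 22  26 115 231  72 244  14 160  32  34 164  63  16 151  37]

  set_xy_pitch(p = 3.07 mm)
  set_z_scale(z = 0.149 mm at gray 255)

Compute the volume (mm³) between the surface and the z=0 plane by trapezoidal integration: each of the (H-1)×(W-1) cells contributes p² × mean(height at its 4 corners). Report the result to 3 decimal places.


29.307

height_mm = gray/255 × 0.149; cell vol = 3.07² × mean(4 corners)
unit = 3.07² × 0.149 / (4×255) = 0.00137677 mm³ per gray-sum
row 0: Σ corner-gray over 14 cells = 8127  → 11.1890
row 1: Σ corner-gray over 14 cells = 7456  → 10.2652
row 2: Σ corner-gray over 14 cells = 5704  → 7.8531
Σ rows: total corner-gray = 21287  → 29.3074 mm³


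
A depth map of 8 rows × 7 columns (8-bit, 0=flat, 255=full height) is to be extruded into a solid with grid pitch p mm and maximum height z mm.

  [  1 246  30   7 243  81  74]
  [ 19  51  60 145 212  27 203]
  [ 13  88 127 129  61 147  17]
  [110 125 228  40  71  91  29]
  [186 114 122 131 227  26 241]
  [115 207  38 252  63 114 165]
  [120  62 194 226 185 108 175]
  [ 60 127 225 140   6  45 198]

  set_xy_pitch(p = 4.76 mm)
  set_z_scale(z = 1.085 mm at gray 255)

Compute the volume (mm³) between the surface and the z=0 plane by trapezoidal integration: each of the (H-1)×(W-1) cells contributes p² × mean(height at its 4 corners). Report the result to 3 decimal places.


height_mm = gray/255 × 1.085; cell vol = 4.76² × mean(4 corners)
unit = 4.76² × 1.085 / (4×255) = 0.0241015 mm³ per gray-sum
row 0: Σ corner-gray over 6 cells = 2501  → 60.2778
row 1: Σ corner-gray over 6 cells = 2346  → 56.5420
row 2: Σ corner-gray over 6 cells = 2383  → 57.4338
row 3: Σ corner-gray over 6 cells = 2916  → 70.2799
row 4: Σ corner-gray over 6 cells = 3295  → 79.4143
row 5: Σ corner-gray over 6 cells = 3473  → 83.7044
row 6: Σ corner-gray over 6 cells = 3189  → 76.8596
Σ rows: total corner-gray = 20103  → 484.5118 mm³

484.512


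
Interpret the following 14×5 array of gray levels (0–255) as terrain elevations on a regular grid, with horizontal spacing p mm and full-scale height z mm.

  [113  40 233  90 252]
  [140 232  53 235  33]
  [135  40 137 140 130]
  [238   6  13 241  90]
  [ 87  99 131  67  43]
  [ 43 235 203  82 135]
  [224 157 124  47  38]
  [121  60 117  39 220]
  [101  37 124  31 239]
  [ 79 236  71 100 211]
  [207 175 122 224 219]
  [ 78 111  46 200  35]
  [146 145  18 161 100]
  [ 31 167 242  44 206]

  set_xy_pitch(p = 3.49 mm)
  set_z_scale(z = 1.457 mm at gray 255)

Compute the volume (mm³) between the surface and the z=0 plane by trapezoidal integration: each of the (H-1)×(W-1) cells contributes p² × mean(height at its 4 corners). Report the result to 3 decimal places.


442.860

height_mm = gray/255 × 1.457; cell vol = 3.49² × mean(4 corners)
unit = 3.49² × 1.457 / (4×255) = 0.0173984 mm³ per gray-sum
row 0: Σ corner-gray over 4 cells = 2304  → 40.0860
row 1: Σ corner-gray over 4 cells = 2112  → 36.7455
row 2: Σ corner-gray over 4 cells = 1747  → 30.3951
row 3: Σ corner-gray over 4 cells = 1572  → 27.3503
row 4: Σ corner-gray over 4 cells = 1942  → 33.7878
row 5: Σ corner-gray over 4 cells = 2136  → 37.1631
row 6: Σ corner-gray over 4 cells = 1691  → 29.4208
row 7: Σ corner-gray over 4 cells = 1497  → 26.0455
row 8: Σ corner-gray over 4 cells = 1828  → 31.8043
row 9: Σ corner-gray over 4 cells = 2572  → 44.7488
row 10: Σ corner-gray over 4 cells = 2295  → 39.9294
row 11: Σ corner-gray over 4 cells = 1721  → 29.9427
row 12: Σ corner-gray over 4 cells = 2037  → 35.4406
Σ rows: total corner-gray = 25454  → 442.8598 mm³


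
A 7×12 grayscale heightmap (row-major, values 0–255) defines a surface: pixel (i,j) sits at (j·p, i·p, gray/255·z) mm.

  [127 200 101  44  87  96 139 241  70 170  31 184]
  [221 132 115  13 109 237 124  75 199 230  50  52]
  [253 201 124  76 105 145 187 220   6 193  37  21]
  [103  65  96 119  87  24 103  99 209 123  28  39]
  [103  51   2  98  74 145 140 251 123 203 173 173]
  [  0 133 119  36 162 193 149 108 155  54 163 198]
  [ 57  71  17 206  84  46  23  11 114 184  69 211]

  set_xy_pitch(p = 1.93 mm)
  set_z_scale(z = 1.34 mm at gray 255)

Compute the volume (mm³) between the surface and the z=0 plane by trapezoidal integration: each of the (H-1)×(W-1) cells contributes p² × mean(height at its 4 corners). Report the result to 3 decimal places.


152.506

height_mm = gray/255 × 1.34; cell vol = 1.93² × mean(4 corners)
unit = 1.93² × 1.34 / (4×255) = 0.0048935 mm³ per gray-sum
row 0: Σ corner-gray over 11 cells = 5510  → 26.9632
row 1: Σ corner-gray over 11 cells = 5703  → 27.9076
row 2: Σ corner-gray over 11 cells = 4910  → 24.0271
row 3: Σ corner-gray over 11 cells = 4844  → 23.7041
row 4: Σ corner-gray over 11 cells = 5538  → 27.1002
row 5: Σ corner-gray over 11 cells = 4660  → 22.8037
Σ rows: total corner-gray = 31165  → 152.5058 mm³
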